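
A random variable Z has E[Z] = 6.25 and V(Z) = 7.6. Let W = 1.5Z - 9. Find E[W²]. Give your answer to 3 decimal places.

E[1.5Z - 9] = 1.5·6.25 − 9 = 0.375
V(1.5Z - 9) = (1.5)²·7.6 = 17.1
E[W²] = V(W) + (E[W])² = 17.1 + (0.375)² = 17.240625

17.241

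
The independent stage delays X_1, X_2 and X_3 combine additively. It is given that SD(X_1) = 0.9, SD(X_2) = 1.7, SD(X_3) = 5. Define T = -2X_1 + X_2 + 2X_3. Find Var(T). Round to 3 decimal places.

106.130

Var(X_1) = 0.81, Var(X_2) = 2.89, Var(X_3) = 25
By independence, Var(T) = (-2)²Var(X_1) + (1)²Var(X_2) + (2)²Var(X_3)
= (-2)²·0.81 + (1)²·2.89 + (2)²·25 = 106.13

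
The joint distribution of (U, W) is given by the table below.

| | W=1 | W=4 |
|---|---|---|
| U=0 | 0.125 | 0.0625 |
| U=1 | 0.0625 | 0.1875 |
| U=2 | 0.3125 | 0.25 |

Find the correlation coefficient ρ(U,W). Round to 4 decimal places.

0.0000

E[U] = 1.375,  E[W] = 2.5
E[UW] = 3.4375
Cov(U,W) = E[UW] − E[U]E[W] = 3.4375 − (1.375)(2.5) = 0
Var(U) = 0.609375,  Var(W) = 2.25
ρ = 0 / √(0.609375·2.25) ≈ 0.0000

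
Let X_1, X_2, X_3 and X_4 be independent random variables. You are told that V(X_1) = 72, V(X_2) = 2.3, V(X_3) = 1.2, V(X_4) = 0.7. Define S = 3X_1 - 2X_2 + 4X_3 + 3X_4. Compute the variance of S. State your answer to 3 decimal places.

By independence, V(S) = (3)²V(X_1) + (-2)²V(X_2) + (4)²V(X_3) + (3)²V(X_4)
= (3)²·72 + (-2)²·2.3 + (4)²·1.2 + (3)²·0.7 = 682.7

682.700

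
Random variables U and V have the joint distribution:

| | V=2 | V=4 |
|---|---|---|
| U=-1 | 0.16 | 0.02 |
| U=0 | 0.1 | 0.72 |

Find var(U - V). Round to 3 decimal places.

E[U] = -0.18,  E[V] = 3.48,  E[UV] = -0.4
var(U) = 0.18 − (-0.18)² = 0.1476;  var(V) = 12.88 − (3.48)² = 0.7696
Cov(U,V) = -0.4 − (-0.18)(3.48) = 0.2264
var(U - V) = (1)²·0.1476 + (-1)²·0.7696 + 2·(1)·(-1)·0.2264 = 0.4644

0.464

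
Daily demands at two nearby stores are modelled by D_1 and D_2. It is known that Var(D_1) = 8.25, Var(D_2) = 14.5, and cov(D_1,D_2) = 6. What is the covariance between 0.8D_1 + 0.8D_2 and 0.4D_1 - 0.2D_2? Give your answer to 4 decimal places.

cov(0.8D_1 + 0.8D_2, 0.4D_1 - 0.2D_2) = (0.8)(0.4)Var(D_1) + (0.8)(-0.2)Var(D_2) + [(0.8)(-0.2) + (0.8)(0.4)]cov(D_1,D_2)
= 0.32·8.25 + -0.16·14.5 + 0.16·6 = 1.28

1.2800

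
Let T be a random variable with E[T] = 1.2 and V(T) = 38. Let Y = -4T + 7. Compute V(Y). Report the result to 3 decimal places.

V(-4T + 7) = (-4)²·V(T) = 16·38 = 608

608.000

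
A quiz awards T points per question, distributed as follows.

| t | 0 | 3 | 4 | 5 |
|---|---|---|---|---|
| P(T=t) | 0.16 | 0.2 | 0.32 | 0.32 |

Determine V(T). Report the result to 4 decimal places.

2.8096

E[T] = (0)(0.16) + (3)(0.2) + (4)(0.32) + (5)(0.32) = 3.48
E[T²] = (0)²(0.16) + (3)²(0.2) + (4)²(0.32) + (5)²(0.32) = 14.92
V(T) = E[T²] − (E[T])² = 14.92 − (3.48)² = 2.8096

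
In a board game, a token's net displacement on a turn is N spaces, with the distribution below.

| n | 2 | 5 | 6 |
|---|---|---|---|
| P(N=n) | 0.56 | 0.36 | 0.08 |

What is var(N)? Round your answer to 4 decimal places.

E[N] = (2)(0.56) + (5)(0.36) + (6)(0.08) = 3.4
E[N²] = (2)²(0.56) + (5)²(0.36) + (6)²(0.08) = 14.12
var(N) = E[N²] − (E[N])² = 14.12 − (3.4)² = 2.56

2.5600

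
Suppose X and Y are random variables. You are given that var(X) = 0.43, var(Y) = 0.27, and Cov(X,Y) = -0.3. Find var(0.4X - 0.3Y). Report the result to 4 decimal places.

var(0.4X - 0.3Y) = (0.4)²·var(X) + (-0.3)²·var(Y) + 2·(0.4)·(-0.3)·Cov(X,Y)
= 0.16·0.43 + 0.09·0.27 + -0.24·-0.3 = 0.1651

0.1651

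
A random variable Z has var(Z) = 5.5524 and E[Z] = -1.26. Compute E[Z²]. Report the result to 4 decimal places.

E[Z²] = var(Z) + (E[Z])² = 5.5524 + (-1.26)² = 7.14

7.1400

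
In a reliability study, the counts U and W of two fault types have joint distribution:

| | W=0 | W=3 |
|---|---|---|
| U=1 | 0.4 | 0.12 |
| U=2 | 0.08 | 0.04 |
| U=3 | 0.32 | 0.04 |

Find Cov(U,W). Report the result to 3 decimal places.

E[U] = 1.84,  E[W] = 0.6
E[UW] = 0.96
Cov(U,W) = E[UW] − E[U]E[W] = 0.96 − (1.84)(0.6) = -0.144

-0.144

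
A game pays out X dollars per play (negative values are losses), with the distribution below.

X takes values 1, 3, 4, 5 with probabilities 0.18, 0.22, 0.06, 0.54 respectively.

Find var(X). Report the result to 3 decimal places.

E[X] = (1)(0.18) + (3)(0.22) + (4)(0.06) + (5)(0.54) = 3.78
E[X²] = (1)²(0.18) + (3)²(0.22) + (4)²(0.06) + (5)²(0.54) = 16.62
var(X) = E[X²] − (E[X])² = 16.62 − (3.78)² = 2.3316

2.332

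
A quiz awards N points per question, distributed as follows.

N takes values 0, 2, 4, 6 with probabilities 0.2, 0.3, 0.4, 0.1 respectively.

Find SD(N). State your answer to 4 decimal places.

1.8330

E[N] = (0)(0.2) + (2)(0.3) + (4)(0.4) + (6)(0.1) = 2.8
E[N²] = (0)²(0.2) + (2)²(0.3) + (4)²(0.4) + (6)²(0.1) = 11.2
Var(N) = E[N²] − (E[N])² = 11.2 − (2.8)² = 3.36
SD(N) = √3.36 ≈ 1.8330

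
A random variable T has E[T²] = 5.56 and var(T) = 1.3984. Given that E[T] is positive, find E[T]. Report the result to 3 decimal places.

(E[T])² = E[T²] − var(T) = 5.56 − 1.3984 = 4.1616
E[T] = √4.1616 = 2.04

2.040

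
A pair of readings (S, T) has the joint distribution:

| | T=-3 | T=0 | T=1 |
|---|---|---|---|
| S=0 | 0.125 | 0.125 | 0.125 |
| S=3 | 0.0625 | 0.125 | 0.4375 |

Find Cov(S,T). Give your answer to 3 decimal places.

E[S] = 1.875,  E[T] = 0
E[ST] = 0.75
Cov(S,T) = E[ST] − E[S]E[T] = 0.75 − (1.875)(0) = 0.75

0.750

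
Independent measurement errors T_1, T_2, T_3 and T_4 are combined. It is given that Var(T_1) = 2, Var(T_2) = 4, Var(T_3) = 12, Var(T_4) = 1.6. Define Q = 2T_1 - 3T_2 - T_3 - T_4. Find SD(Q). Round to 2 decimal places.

By independence, Var(Q) = (2)²Var(T_1) + (-3)²Var(T_2) + (-1)²Var(T_3) + (-1)²Var(T_4)
= (2)²·2 + (-3)²·4 + (-1)²·12 + (-1)²·1.6 = 57.6
SD(Q) = √57.6 ≈ 7.59

7.59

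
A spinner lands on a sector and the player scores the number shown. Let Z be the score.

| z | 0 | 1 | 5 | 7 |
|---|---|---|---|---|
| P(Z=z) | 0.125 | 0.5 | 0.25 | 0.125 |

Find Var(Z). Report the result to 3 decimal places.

E[Z] = (0)(0.125) + (1)(0.5) + (5)(0.25) + (7)(0.125) = 2.625
E[Z²] = (0)²(0.125) + (1)²(0.5) + (5)²(0.25) + (7)²(0.125) = 12.875
Var(Z) = E[Z²] − (E[Z])² = 12.875 − (2.625)² = 5.984375

5.984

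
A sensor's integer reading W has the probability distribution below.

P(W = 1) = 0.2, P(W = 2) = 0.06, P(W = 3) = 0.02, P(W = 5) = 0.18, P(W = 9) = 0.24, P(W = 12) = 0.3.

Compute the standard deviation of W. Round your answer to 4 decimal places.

4.2660

E[W] = (1)(0.2) + (2)(0.06) + (3)(0.02) + (5)(0.18) + (9)(0.24) + (12)(0.3) = 7.04
E[W²] = (1)²(0.2) + (2)²(0.06) + (3)²(0.02) + (5)²(0.18) + (9)²(0.24) + (12)²(0.3) = 67.76
Var(W) = E[W²] − (E[W])² = 67.76 − (7.04)² = 18.1984
sd(W) = √18.1984 ≈ 4.2660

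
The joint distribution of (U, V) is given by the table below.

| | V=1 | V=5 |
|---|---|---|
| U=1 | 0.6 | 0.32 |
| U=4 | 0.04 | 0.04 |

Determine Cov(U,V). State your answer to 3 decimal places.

0.134

E[U] = 1.24,  E[V] = 2.44
E[UV] = 3.16
Cov(U,V) = E[UV] − E[U]E[V] = 3.16 − (1.24)(2.44) = 0.1344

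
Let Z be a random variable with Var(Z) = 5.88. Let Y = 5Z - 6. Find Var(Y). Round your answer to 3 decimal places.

Var(5Z - 6) = (5)²·Var(Z) = 25·5.88 = 147

147.000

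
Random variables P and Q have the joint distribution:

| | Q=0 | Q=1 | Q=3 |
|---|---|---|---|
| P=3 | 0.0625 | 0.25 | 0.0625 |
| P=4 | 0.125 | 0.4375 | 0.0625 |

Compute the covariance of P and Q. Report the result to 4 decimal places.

E[P] = 3.625,  E[Q] = 1.0625
E[PQ] = 3.8125
cov(P,Q) = E[PQ] − E[P]E[Q] = 3.8125 − (3.625)(1.0625) = -0.0390625

-0.0391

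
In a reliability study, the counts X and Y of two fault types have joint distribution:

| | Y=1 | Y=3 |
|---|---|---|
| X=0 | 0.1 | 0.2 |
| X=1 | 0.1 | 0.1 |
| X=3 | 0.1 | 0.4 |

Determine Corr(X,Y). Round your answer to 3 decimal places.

0.178

E[X] = 1.7,  E[Y] = 2.4
E[XY] = 4.3
cov(X,Y) = E[XY] − E[X]E[Y] = 4.3 − (1.7)(2.4) = 0.22
var(X) = 1.81,  var(Y) = 0.84
ρ = 0.22 / √(1.81·0.84) ≈ 0.178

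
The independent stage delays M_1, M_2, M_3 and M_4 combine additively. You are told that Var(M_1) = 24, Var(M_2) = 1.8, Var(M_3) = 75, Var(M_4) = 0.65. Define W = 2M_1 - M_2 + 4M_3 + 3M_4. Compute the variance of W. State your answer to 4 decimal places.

By independence, Var(W) = (2)²Var(M_1) + (-1)²Var(M_2) + (4)²Var(M_3) + (3)²Var(M_4)
= (2)²·24 + (-1)²·1.8 + (4)²·75 + (3)²·0.65 = 1303.65

1303.6500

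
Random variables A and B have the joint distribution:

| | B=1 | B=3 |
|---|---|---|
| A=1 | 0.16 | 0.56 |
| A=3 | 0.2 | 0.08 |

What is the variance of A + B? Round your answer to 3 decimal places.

0.934

E[A] = 1.56,  E[B] = 2.28,  E[AB] = 3.16
var(A) = 3.24 − (1.56)² = 0.8064;  var(B) = 6.12 − (2.28)² = 0.9216
Cov(A,B) = 3.16 − (1.56)(2.28) = -0.3968
var(A + B) = (1)²·0.8064 + (1)²·0.9216 + 2·(1)·(1)·-0.3968 = 0.9344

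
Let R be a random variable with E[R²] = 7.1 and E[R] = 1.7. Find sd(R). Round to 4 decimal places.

2.0518

var(R) = 7.1 − (1.7)² = 4.21
sd(R) = √4.21 ≈ 2.0518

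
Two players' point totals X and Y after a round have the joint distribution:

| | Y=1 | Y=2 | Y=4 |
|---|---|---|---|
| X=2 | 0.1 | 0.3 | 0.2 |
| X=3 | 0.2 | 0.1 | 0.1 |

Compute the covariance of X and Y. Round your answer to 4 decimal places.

-0.1200

E[X] = 2.4,  E[Y] = 2.3
E[XY] = 5.4
Cov(X,Y) = E[XY] − E[X]E[Y] = 5.4 − (2.4)(2.3) = -0.12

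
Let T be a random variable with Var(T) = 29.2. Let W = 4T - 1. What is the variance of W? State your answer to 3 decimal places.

467.200

Var(4T - 1) = (4)²·Var(T) = 16·29.2 = 467.2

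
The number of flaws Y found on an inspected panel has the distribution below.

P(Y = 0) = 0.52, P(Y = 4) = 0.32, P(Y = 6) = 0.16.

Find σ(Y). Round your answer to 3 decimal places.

2.421

E[Y] = (0)(0.52) + (4)(0.32) + (6)(0.16) = 2.24
E[Y²] = (0)²(0.52) + (4)²(0.32) + (6)²(0.16) = 10.88
var(Y) = E[Y²] − (E[Y])² = 10.88 − (2.24)² = 5.8624
σ(Y) = √5.8624 ≈ 2.421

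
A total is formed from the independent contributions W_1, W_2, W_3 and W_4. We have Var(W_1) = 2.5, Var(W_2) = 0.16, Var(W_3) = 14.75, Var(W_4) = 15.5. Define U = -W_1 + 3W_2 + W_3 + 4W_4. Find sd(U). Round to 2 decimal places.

By independence, Var(U) = (-1)²Var(W_1) + (3)²Var(W_2) + (1)²Var(W_3) + (4)²Var(W_4)
= (-1)²·2.5 + (3)²·0.16 + (1)²·14.75 + (4)²·15.5 = 266.69
sd(U) = √266.69 ≈ 16.33

16.33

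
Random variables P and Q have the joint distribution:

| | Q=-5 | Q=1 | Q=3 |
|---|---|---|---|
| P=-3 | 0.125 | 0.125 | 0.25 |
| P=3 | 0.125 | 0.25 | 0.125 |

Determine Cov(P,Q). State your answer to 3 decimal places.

-0.750

E[P] = 0,  E[Q] = 0.25
E[PQ] = -0.75
Cov(P,Q) = E[PQ] − E[P]E[Q] = -0.75 − (0)(0.25) = -0.75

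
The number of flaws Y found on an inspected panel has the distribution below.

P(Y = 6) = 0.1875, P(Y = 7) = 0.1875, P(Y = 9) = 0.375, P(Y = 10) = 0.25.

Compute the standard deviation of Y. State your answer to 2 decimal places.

E[Y] = (6)(0.1875) + (7)(0.1875) + (9)(0.375) + (10)(0.25) = 8.3125
E[Y²] = (6)²(0.1875) + (7)²(0.1875) + (9)²(0.375) + (10)²(0.25) = 71.3125
V(Y) = E[Y²] − (E[Y])² = 71.3125 − (8.3125)² = 2.21484375
SD(Y) = √2.21484375 ≈ 1.49

1.49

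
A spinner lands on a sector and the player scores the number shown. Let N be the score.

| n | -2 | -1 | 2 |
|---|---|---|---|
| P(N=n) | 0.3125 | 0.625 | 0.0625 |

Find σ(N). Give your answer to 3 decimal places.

0.927

E[N] = (-2)(0.3125) + (-1)(0.625) + (2)(0.0625) = -1.125
E[N²] = (-2)²(0.3125) + (-1)²(0.625) + (2)²(0.0625) = 2.125
V(N) = E[N²] − (E[N])² = 2.125 − (-1.125)² = 0.859375
σ(N) = √0.859375 ≈ 0.927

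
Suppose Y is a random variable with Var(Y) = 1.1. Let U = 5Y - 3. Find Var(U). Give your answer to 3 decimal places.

27.500

Var(5Y - 3) = (5)²·Var(Y) = 25·1.1 = 27.5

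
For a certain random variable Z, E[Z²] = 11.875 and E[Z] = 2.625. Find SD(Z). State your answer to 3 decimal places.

Var(Z) = 11.875 − (2.625)² = 4.984375
SD(Z) = √4.984375 ≈ 2.233

2.233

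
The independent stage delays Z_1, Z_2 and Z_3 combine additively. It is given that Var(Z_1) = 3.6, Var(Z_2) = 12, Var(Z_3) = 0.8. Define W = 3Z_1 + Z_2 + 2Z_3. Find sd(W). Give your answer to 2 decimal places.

6.90

By independence, Var(W) = (3)²Var(Z_1) + (1)²Var(Z_2) + (2)²Var(Z_3)
= (3)²·3.6 + (1)²·12 + (2)²·0.8 = 47.6
sd(W) = √47.6 ≈ 6.90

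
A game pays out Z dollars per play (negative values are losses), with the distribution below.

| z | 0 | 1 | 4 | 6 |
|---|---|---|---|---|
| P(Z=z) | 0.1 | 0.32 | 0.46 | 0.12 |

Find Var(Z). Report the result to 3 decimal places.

3.706

E[Z] = (0)(0.1) + (1)(0.32) + (4)(0.46) + (6)(0.12) = 2.88
E[Z²] = (0)²(0.1) + (1)²(0.32) + (4)²(0.46) + (6)²(0.12) = 12
Var(Z) = E[Z²] − (E[Z])² = 12 − (2.88)² = 3.7056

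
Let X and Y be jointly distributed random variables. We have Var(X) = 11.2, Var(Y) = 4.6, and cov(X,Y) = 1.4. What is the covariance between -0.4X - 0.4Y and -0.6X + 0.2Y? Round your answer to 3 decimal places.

cov(-0.4X - 0.4Y, -0.6X + 0.2Y) = (-0.4)(-0.6)Var(X) + (-0.4)(0.2)Var(Y) + [(-0.4)(0.2) + (-0.4)(-0.6)]cov(X,Y)
= 0.24·11.2 + -0.08·4.6 + 0.16·1.4 = 2.544

2.544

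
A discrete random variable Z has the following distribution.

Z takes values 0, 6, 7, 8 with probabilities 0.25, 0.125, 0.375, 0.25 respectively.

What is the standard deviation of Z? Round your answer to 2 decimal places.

3.16

E[Z] = (0)(0.25) + (6)(0.125) + (7)(0.375) + (8)(0.25) = 5.375
E[Z²] = (0)²(0.25) + (6)²(0.125) + (7)²(0.375) + (8)²(0.25) = 38.875
Var(Z) = E[Z²] − (E[Z])² = 38.875 − (5.375)² = 9.984375
SD(Z) = √9.984375 ≈ 3.16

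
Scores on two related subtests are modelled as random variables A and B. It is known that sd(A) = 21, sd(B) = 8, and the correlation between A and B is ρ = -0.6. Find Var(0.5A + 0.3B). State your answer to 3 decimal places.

Var(A) = (21)² = 441;  Var(B) = (8)² = 64
Cov(A,B) = ρ·sd(A)·sd(B) = -0.6·21·8 = -100.8
Var(0.5A + 0.3B) = (0.5)²·Var(A) + (0.3)²·Var(B) + 2·(0.5)·(0.3)·Cov(A,B)
= 0.25·441 + 0.09·64 + 0.3·-100.8 = 85.77

85.770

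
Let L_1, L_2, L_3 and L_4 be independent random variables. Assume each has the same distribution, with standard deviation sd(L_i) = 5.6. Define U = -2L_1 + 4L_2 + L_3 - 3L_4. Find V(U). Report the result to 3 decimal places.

V(L_i) = (5.6)² = 31.36
By independence, V(U) = (-2)²V(L_1) + (4)²V(L_2) + (1)²V(L_3) + (-3)²V(L_4)
= (-2)²·31.36 + (4)²·31.36 + (1)²·31.36 + (-3)²·31.36 = 940.8

940.800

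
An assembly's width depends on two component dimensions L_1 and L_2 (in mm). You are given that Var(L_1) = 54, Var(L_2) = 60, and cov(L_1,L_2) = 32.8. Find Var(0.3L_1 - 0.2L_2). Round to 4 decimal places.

3.3240

Var(0.3L_1 - 0.2L_2) = (0.3)²·Var(L_1) + (-0.2)²·Var(L_2) + 2·(0.3)·(-0.2)·cov(L_1,L_2)
= 0.09·54 + 0.04·60 + -0.12·32.8 = 3.324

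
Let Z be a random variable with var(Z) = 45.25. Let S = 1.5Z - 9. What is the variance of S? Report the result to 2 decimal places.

var(1.5Z - 9) = (1.5)²·var(Z) = 2.25·45.25 = 101.8125

101.81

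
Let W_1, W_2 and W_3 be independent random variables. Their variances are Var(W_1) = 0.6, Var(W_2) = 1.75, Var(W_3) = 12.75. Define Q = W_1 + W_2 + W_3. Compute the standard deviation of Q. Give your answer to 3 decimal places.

By independence, Var(Q) = (1)²Var(W_1) + (1)²Var(W_2) + (1)²Var(W_3)
= (1)²·0.6 + (1)²·1.75 + (1)²·12.75 = 15.1
SD(Q) = √15.1 ≈ 3.886

3.886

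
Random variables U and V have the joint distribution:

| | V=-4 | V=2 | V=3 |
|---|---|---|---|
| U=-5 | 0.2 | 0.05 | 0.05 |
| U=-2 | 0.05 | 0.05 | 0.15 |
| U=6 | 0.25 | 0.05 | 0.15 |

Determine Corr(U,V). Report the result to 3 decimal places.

-0.012

E[U] = 0.7,  E[V] = -0.65
E[UV] = -0.65
Cov(U,V) = E[UV] − E[U]E[V] = -0.65 − (0.7)(-0.65) = -0.195
Var(U) = 24.21,  Var(V) = 11.3275
ρ = -0.195 / √(24.21·11.3275) ≈ -0.012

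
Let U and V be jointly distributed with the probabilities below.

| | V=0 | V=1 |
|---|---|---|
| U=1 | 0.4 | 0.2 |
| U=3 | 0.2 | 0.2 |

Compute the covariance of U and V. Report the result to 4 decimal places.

E[U] = 1.8,  E[V] = 0.4
E[UV] = 0.8
Cov(U,V) = E[UV] − E[U]E[V] = 0.8 − (1.8)(0.4) = 0.08

0.0800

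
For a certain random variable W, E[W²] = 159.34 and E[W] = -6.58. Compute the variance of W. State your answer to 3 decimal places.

116.044

Var(W) = 159.34 − (-6.58)² = 116.0436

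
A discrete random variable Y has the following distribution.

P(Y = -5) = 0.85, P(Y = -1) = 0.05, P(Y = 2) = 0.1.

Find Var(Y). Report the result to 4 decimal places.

4.8900

E[Y] = (-5)(0.85) + (-1)(0.05) + (2)(0.1) = -4.1
E[Y²] = (-5)²(0.85) + (-1)²(0.05) + (2)²(0.1) = 21.7
Var(Y) = E[Y²] − (E[Y])² = 21.7 − (-4.1)² = 4.89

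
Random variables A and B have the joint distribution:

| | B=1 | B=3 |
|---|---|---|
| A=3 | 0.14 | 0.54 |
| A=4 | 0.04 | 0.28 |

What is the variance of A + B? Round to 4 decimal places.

0.8784

E[A] = 3.32,  E[B] = 2.64,  E[AB] = 8.8
Var(A) = 11.24 − (3.32)² = 0.2176;  Var(B) = 7.56 − (2.64)² = 0.5904
cov(A,B) = 8.8 − (3.32)(2.64) = 0.0352
Var(A + B) = (1)²·0.2176 + (1)²·0.5904 + 2·(1)·(1)·0.0352 = 0.8784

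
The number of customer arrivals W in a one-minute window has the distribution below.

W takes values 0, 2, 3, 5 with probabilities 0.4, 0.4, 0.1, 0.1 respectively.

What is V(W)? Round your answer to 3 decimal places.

E[W] = (0)(0.4) + (2)(0.4) + (3)(0.1) + (5)(0.1) = 1.6
E[W²] = (0)²(0.4) + (2)²(0.4) + (3)²(0.1) + (5)²(0.1) = 5
V(W) = E[W²] − (E[W])² = 5 − (1.6)² = 2.44

2.440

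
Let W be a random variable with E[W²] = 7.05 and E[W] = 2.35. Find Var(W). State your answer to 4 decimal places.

Var(W) = 7.05 − (2.35)² = 1.5275

1.5275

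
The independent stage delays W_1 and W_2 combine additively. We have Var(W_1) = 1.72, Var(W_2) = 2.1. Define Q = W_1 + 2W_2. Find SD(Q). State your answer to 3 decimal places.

By independence, Var(Q) = (1)²Var(W_1) + (2)²Var(W_2)
= (1)²·1.72 + (2)²·2.1 = 10.12
SD(Q) = √10.12 ≈ 3.181

3.181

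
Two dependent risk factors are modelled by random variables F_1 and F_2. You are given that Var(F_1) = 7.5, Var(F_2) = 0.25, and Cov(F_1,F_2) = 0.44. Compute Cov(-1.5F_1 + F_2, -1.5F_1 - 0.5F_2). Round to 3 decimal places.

16.420

Cov(-1.5F_1 + F_2, -1.5F_1 - 0.5F_2) = (-1.5)(-1.5)Var(F_1) + (1)(-0.5)Var(F_2) + [(-1.5)(-0.5) + (1)(-1.5)]Cov(F_1,F_2)
= 2.25·7.5 + -0.5·0.25 + -0.75·0.44 = 16.42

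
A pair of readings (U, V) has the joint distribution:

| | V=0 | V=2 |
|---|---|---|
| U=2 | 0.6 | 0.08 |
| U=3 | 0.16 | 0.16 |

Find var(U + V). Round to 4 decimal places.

1.2800

E[U] = 2.32,  E[V] = 0.48,  E[UV] = 1.28
var(U) = 5.6 − (2.32)² = 0.2176;  var(V) = 0.96 − (0.48)² = 0.7296
Cov(U,V) = 1.28 − (2.32)(0.48) = 0.1664
var(U + V) = (1)²·0.2176 + (1)²·0.7296 + 2·(1)·(1)·0.1664 = 1.28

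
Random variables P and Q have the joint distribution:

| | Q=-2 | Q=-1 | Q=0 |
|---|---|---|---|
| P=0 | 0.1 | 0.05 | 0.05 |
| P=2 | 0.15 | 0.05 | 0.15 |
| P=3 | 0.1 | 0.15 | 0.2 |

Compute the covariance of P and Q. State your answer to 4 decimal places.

0.1975

E[P] = 2.05,  E[Q] = -0.95
E[PQ] = -1.75
Cov(P,Q) = E[PQ] − E[P]E[Q] = -1.75 − (2.05)(-0.95) = 0.1975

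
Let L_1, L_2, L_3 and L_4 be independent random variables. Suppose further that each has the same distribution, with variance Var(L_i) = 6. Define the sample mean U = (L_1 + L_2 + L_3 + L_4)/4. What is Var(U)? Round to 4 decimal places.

1.5000

By independence, Var(U) = (0.25)²Var(L_1) + (0.25)²Var(L_2) + (0.25)²Var(L_3) + (0.25)²Var(L_4)
= (0.25)²·6 + (0.25)²·6 + (0.25)²·6 + (0.25)²·6 = 1.5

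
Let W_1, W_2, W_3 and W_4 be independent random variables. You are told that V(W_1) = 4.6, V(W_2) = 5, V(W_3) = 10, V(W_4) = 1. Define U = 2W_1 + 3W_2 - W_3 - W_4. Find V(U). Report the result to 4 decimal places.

By independence, V(U) = (2)²V(W_1) + (3)²V(W_2) + (-1)²V(W_3) + (-1)²V(W_4)
= (2)²·4.6 + (3)²·5 + (-1)²·10 + (-1)²·1 = 74.4

74.4000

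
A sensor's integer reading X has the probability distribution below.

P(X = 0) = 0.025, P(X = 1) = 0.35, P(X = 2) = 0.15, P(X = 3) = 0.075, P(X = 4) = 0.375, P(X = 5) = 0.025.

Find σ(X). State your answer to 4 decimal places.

1.4142

E[X] = (0)(0.025) + (1)(0.35) + (2)(0.15) + (3)(0.075) + (4)(0.375) + (5)(0.025) = 2.5
E[X²] = (0)²(0.025) + (1)²(0.35) + (2)²(0.15) + (3)²(0.075) + (4)²(0.375) + (5)²(0.025) = 8.25
var(X) = E[X²] − (E[X])² = 8.25 − (2.5)² = 2
σ(X) = √2 ≈ 1.4142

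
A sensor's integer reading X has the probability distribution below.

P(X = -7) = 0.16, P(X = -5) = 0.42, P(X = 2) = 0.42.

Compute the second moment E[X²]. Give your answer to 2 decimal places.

E[X²] = (-7)²(0.16) + (-5)²(0.42) + (2)²(0.42) = 20.02

20.02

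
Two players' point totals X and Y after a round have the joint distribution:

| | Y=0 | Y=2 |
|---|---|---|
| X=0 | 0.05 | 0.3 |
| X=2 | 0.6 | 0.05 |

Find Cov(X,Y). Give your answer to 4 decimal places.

-0.7100

E[X] = 1.3,  E[Y] = 0.7
E[XY] = 0.2
Cov(X,Y) = E[XY] − E[X]E[Y] = 0.2 − (1.3)(0.7) = -0.71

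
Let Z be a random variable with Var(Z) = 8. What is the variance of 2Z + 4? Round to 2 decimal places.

32.00

Var(2Z + 4) = (2)²·Var(Z) = 4·8 = 32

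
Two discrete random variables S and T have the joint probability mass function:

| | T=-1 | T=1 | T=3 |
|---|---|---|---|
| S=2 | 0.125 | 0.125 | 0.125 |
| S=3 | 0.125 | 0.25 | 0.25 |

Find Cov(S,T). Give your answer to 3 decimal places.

0.094

E[S] = 2.625,  E[T] = 1.25
E[ST] = 3.375
Cov(S,T) = E[ST] − E[S]E[T] = 3.375 − (2.625)(1.25) = 0.09375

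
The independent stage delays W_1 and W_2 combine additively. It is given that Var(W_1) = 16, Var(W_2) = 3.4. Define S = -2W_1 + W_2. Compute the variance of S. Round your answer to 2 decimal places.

By independence, Var(S) = (-2)²Var(W_1) + (1)²Var(W_2)
= (-2)²·16 + (1)²·3.4 = 67.4

67.40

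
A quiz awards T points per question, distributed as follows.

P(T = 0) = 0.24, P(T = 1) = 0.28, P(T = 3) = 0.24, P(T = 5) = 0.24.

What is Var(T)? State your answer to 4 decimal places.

E[T] = (0)(0.24) + (1)(0.28) + (3)(0.24) + (5)(0.24) = 2.2
E[T²] = (0)²(0.24) + (1)²(0.28) + (3)²(0.24) + (5)²(0.24) = 8.44
Var(T) = E[T²] − (E[T])² = 8.44 − (2.2)² = 3.6

3.6000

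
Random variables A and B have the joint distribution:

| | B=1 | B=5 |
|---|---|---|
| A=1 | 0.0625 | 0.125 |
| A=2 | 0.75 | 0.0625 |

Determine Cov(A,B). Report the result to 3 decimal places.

E[A] = 1.8125,  E[B] = 1.75
E[AB] = 2.8125
Cov(A,B) = E[AB] − E[A]E[B] = 2.8125 − (1.8125)(1.75) = -0.359375

-0.359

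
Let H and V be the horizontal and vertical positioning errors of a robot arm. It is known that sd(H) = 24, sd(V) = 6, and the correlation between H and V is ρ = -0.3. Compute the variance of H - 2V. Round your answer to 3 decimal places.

892.800

Var(H) = (24)² = 576;  Var(V) = (6)² = 36
Cov(H,V) = ρ·sd(H)·sd(V) = -0.3·24·6 = -43.2
Var(H - 2V) = (1)²·Var(H) + (-2)²·Var(V) + 2·(1)·(-2)·Cov(H,V)
= 1·576 + 4·36 + -4·-43.2 = 892.8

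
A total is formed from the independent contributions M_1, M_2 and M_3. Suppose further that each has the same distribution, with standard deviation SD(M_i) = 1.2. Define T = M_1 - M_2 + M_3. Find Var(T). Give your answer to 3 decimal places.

Var(M_i) = (1.2)² = 1.44
By independence, Var(T) = (1)²Var(M_1) + (-1)²Var(M_2) + (1)²Var(M_3)
= (1)²·1.44 + (-1)²·1.44 + (1)²·1.44 = 4.32

4.320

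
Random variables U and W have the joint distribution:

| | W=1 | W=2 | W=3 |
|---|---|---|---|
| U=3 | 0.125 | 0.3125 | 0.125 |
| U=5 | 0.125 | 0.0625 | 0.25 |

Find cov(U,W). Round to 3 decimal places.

0.141

E[U] = 3.875,  E[W] = 2.125
E[UW] = 8.375
cov(U,W) = E[UW] − E[U]E[W] = 8.375 − (3.875)(2.125) = 0.140625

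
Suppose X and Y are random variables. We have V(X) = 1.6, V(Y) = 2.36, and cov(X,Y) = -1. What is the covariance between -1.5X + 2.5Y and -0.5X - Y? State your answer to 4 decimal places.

cov(-1.5X + 2.5Y, -0.5X - Y) = (-1.5)(-0.5)V(X) + (2.5)(-1)V(Y) + [(-1.5)(-1) + (2.5)(-0.5)]cov(X,Y)
= 0.75·1.6 + -2.5·2.36 + 0.25·-1 = -4.95

-4.9500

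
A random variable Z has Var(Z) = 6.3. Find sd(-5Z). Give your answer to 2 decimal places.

12.55

Var(-5Z) = (-5)²·6.3 = 157.5
sd(-5Z) = √157.5 ≈ 12.55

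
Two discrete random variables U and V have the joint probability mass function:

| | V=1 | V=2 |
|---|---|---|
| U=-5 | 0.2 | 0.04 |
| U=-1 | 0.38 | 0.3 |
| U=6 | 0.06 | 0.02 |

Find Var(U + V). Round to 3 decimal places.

E[U] = -1.4,  E[V] = 1.36,  E[UV] = -1.78
Var(U) = 9.56 − (-1.4)² = 7.6;  Var(V) = 2.08 − (1.36)² = 0.2304
Cov(U,V) = -1.78 − (-1.4)(1.36) = 0.124
Var(U + V) = (1)²·7.6 + (1)²·0.2304 + 2·(1)·(1)·0.124 = 8.0784

8.078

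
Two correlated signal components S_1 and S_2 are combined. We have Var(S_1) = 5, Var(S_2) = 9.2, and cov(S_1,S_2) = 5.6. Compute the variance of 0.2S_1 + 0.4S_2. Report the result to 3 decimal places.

Var(0.2S_1 + 0.4S_2) = (0.2)²·Var(S_1) + (0.4)²·Var(S_2) + 2·(0.2)·(0.4)·cov(S_1,S_2)
= 0.04·5 + 0.16·9.2 + 0.16·5.6 = 2.568

2.568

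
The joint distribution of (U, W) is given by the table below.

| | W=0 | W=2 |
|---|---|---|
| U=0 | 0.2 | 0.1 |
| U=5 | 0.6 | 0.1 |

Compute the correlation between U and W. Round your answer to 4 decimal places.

-0.2182

E[U] = 3.5,  E[W] = 0.4
E[UW] = 1
Cov(U,W) = E[UW] − E[U]E[W] = 1 − (3.5)(0.4) = -0.4
var(U) = 5.25,  var(W) = 0.64
ρ = -0.4 / √(5.25·0.64) ≈ -0.2182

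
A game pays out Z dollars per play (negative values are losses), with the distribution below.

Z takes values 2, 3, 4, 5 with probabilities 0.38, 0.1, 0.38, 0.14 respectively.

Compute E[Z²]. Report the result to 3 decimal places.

12.000

E[Z²] = (2)²(0.38) + (3)²(0.1) + (4)²(0.38) + (5)²(0.14) = 12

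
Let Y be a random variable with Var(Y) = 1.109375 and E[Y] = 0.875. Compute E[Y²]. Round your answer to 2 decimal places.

E[Y²] = Var(Y) + (E[Y])² = 1.109375 + (0.875)² = 1.875

1.88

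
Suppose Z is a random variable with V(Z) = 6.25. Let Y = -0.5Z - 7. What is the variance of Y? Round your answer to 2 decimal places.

1.56

V(-0.5Z - 7) = (-0.5)²·V(Z) = 0.25·6.25 = 1.5625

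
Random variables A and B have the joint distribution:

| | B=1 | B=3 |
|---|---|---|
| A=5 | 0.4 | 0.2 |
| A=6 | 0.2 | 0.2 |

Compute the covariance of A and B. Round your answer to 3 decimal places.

E[A] = 5.4,  E[B] = 1.8
E[AB] = 9.8
Cov(A,B) = E[AB] − E[A]E[B] = 9.8 − (5.4)(1.8) = 0.08

0.080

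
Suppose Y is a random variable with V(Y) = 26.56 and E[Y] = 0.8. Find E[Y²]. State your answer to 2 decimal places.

27.20

E[Y²] = V(Y) + (E[Y])² = 26.56 + (0.8)² = 27.2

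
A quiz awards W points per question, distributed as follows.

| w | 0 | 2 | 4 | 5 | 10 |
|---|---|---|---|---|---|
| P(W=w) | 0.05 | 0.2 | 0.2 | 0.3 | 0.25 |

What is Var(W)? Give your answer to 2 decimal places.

E[W] = (0)(0.05) + (2)(0.2) + (4)(0.2) + (5)(0.3) + (10)(0.25) = 5.2
E[W²] = (0)²(0.05) + (2)²(0.2) + (4)²(0.2) + (5)²(0.3) + (10)²(0.25) = 36.5
Var(W) = E[W²] − (E[W])² = 36.5 − (5.2)² = 9.46

9.46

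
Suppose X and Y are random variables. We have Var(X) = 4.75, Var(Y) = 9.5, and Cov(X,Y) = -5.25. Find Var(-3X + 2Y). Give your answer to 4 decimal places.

143.7500

Var(-3X + 2Y) = (-3)²·Var(X) + (2)²·Var(Y) + 2·(-3)·(2)·Cov(X,Y)
= 9·4.75 + 4·9.5 + -12·-5.25 = 143.75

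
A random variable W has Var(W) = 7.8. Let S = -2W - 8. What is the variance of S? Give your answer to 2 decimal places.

Var(-2W - 8) = (-2)²·Var(W) = 4·7.8 = 31.2

31.20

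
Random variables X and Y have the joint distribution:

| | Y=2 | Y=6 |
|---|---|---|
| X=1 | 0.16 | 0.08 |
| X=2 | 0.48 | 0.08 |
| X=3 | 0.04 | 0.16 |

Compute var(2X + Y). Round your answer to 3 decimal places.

E[X] = 1.96,  E[Y] = 3.28,  E[XY] = 6.8
var(X) = 4.28 − (1.96)² = 0.4384;  var(Y) = 14.24 − (3.28)² = 3.4816
Cov(X,Y) = 6.8 − (1.96)(3.28) = 0.3712
var(2X + Y) = (2)²·0.4384 + (1)²·3.4816 + 2·(2)·(1)·0.3712 = 6.72

6.720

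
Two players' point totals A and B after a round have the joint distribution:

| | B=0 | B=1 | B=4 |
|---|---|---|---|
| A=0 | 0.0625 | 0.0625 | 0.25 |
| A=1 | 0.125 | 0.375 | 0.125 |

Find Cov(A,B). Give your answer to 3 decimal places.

-0.336

E[A] = 0.625,  E[B] = 1.9375
E[AB] = 0.875
Cov(A,B) = E[AB] − E[A]E[B] = 0.875 − (0.625)(1.9375) = -0.3359375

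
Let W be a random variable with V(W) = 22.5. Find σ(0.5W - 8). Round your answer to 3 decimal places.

2.372

V(0.5W - 8) = (0.5)²·22.5 = 5.625
σ(0.5W - 8) = √5.625 ≈ 2.372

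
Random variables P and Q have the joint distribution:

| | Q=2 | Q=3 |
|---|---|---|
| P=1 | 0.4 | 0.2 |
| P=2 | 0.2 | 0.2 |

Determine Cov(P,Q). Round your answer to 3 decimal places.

0.040

E[P] = 1.4,  E[Q] = 2.4
E[PQ] = 3.4
Cov(P,Q) = E[PQ] − E[P]E[Q] = 3.4 − (1.4)(2.4) = 0.04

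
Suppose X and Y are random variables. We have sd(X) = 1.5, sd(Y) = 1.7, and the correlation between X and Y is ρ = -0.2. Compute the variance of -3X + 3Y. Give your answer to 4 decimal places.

Var(X) = (1.5)² = 2.25;  Var(Y) = (1.7)² = 2.89
Cov(X,Y) = ρ·sd(X)·sd(Y) = -0.2·1.5·1.7 = -0.51
Var(-3X + 3Y) = (-3)²·Var(X) + (3)²·Var(Y) + 2·(-3)·(3)·Cov(X,Y)
= 9·2.25 + 9·2.89 + -18·-0.51 = 55.44

55.4400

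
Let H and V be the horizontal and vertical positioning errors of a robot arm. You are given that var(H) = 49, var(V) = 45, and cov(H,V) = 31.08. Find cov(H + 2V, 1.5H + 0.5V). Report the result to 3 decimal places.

227.280

cov(H + 2V, 1.5H + 0.5V) = (1)(1.5)var(H) + (2)(0.5)var(V) + [(1)(0.5) + (2)(1.5)]cov(H,V)
= 1.5·49 + 1·45 + 3.5·31.08 = 227.28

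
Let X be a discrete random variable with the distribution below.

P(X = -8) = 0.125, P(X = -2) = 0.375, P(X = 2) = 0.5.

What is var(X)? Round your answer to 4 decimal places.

E[X] = (-8)(0.125) + (-2)(0.375) + (2)(0.5) = -0.75
E[X²] = (-8)²(0.125) + (-2)²(0.375) + (2)²(0.5) = 11.5
var(X) = E[X²] − (E[X])² = 11.5 − (-0.75)² = 10.9375

10.9375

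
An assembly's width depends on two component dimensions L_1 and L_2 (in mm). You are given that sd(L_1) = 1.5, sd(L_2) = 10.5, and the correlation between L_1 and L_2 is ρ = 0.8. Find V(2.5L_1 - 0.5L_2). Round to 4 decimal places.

V(L_1) = (1.5)² = 2.25;  V(L_2) = (10.5)² = 110.25
Cov(L_1,L_2) = ρ·sd(L_1)·sd(L_2) = 0.8·1.5·10.5 = 12.6
V(2.5L_1 - 0.5L_2) = (2.5)²·V(L_1) + (-0.5)²·V(L_2) + 2·(2.5)·(-0.5)·Cov(L_1,L_2)
= 6.25·2.25 + 0.25·110.25 + -2.5·12.6 = 10.125

10.1250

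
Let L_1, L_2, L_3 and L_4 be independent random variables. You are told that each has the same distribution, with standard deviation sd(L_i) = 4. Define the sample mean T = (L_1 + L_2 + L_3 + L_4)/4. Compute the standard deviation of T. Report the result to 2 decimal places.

2.00

V(L_i) = (4)² = 16
By independence, V(T) = (0.25)²V(L_1) + (0.25)²V(L_2) + (0.25)²V(L_3) + (0.25)²V(L_4)
= (0.25)²·16 + (0.25)²·16 + (0.25)²·16 + (0.25)²·16 = 4
sd(T) = √4 ≈ 2.00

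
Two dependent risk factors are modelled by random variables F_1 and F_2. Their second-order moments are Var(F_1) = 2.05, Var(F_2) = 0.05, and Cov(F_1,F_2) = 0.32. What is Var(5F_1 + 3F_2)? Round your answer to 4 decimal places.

Var(5F_1 + 3F_2) = (5)²·Var(F_1) + (3)²·Var(F_2) + 2·(5)·(3)·Cov(F_1,F_2)
= 25·2.05 + 9·0.05 + 30·0.32 = 61.3

61.3000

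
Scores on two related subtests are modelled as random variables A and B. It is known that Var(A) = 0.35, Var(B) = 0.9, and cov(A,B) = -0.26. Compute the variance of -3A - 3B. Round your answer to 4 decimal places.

6.5700

Var(-3A - 3B) = (-3)²·Var(A) + (-3)²·Var(B) + 2·(-3)·(-3)·cov(A,B)
= 9·0.35 + 9·0.9 + 18·-0.26 = 6.57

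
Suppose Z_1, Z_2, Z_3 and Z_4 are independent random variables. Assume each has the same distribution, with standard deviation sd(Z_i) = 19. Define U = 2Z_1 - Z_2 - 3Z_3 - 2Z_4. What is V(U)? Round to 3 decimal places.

6498.000

V(Z_i) = (19)² = 361
By independence, V(U) = (2)²V(Z_1) + (-1)²V(Z_2) + (-3)²V(Z_3) + (-2)²V(Z_4)
= (2)²·361 + (-1)²·361 + (-3)²·361 + (-2)²·361 = 6498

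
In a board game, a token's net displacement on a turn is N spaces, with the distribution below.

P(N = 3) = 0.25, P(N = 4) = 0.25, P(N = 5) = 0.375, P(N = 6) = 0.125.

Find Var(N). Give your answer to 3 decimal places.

0.984

E[N] = (3)(0.25) + (4)(0.25) + (5)(0.375) + (6)(0.125) = 4.375
E[N²] = (3)²(0.25) + (4)²(0.25) + (5)²(0.375) + (6)²(0.125) = 20.125
Var(N) = E[N²] − (E[N])² = 20.125 − (4.375)² = 0.984375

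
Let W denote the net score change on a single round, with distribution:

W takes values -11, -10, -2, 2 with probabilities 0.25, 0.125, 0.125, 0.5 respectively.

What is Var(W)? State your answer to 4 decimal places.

E[W] = (-11)(0.25) + (-10)(0.125) + (-2)(0.125) + (2)(0.5) = -3.25
E[W²] = (-11)²(0.25) + (-10)²(0.125) + (-2)²(0.125) + (2)²(0.5) = 45.25
Var(W) = E[W²] − (E[W])² = 45.25 − (-3.25)² = 34.6875

34.6875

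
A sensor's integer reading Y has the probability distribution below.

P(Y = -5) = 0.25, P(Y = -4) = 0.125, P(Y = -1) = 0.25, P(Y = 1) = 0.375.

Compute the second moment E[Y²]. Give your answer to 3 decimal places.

E[Y²] = (-5)²(0.25) + (-4)²(0.125) + (-1)²(0.25) + (1)²(0.375) = 8.875

8.875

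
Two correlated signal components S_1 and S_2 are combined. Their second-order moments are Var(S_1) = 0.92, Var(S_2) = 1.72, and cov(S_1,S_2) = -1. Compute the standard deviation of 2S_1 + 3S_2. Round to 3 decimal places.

Var(2S_1 + 3S_2) = (2)²·Var(S_1) + (3)²·Var(S_2) + 2·(2)·(3)·cov(S_1,S_2)
= 4·0.92 + 9·1.72 + 12·-1 = 7.16
σ(2S_1 + 3S_2) = √7.16 ≈ 2.676

2.676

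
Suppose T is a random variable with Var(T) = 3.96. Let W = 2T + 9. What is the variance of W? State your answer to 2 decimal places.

Var(2T + 9) = (2)²·Var(T) = 4·3.96 = 15.84

15.84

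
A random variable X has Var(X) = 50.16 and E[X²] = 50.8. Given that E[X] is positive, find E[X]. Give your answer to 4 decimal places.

0.8000

(E[X])² = E[X²] − Var(X) = 50.8 − 50.16 = 0.64
E[X] = √0.64 = 0.8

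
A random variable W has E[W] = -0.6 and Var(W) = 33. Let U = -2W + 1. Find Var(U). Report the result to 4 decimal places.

Var(-2W + 1) = (-2)²·Var(W) = 4·33 = 132

132.0000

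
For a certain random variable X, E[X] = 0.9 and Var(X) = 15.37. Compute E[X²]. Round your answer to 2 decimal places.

16.18

E[X²] = Var(X) + (E[X])² = 15.37 + (0.9)² = 16.18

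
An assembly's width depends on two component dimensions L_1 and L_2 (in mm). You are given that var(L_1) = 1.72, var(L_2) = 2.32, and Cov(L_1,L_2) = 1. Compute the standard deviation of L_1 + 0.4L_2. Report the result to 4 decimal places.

1.7004

var(L_1 + 0.4L_2) = (1)²·var(L_1) + (0.4)²·var(L_2) + 2·(1)·(0.4)·Cov(L_1,L_2)
= 1·1.72 + 0.16·2.32 + 0.8·1 = 2.8912
sd(L_1 + 0.4L_2) = √2.8912 ≈ 1.7004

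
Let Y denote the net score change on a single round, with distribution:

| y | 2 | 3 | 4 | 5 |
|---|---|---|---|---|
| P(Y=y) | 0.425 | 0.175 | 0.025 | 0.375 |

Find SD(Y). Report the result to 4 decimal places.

1.3519

E[Y] = (2)(0.425) + (3)(0.175) + (4)(0.025) + (5)(0.375) = 3.35
E[Y²] = (2)²(0.425) + (3)²(0.175) + (4)²(0.025) + (5)²(0.375) = 13.05
Var(Y) = E[Y²] − (E[Y])² = 13.05 − (3.35)² = 1.8275
SD(Y) = √1.8275 ≈ 1.3519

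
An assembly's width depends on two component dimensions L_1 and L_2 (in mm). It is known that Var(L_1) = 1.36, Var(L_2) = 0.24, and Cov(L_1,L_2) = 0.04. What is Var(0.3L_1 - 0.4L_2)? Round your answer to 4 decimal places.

0.1512

Var(0.3L_1 - 0.4L_2) = (0.3)²·Var(L_1) + (-0.4)²·Var(L_2) + 2·(0.3)·(-0.4)·Cov(L_1,L_2)
= 0.09·1.36 + 0.16·0.24 + -0.24·0.04 = 0.1512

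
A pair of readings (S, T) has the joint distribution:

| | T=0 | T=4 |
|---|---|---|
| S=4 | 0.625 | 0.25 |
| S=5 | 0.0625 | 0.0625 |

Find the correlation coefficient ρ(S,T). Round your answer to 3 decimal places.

0.153

E[S] = 4.125,  E[T] = 1.25
E[ST] = 5.25
Cov(S,T) = E[ST] − E[S]E[T] = 5.25 − (4.125)(1.25) = 0.09375
Var(S) = 0.109375,  Var(T) = 3.4375
ρ = 0.09375 / √(0.109375·3.4375) ≈ 0.153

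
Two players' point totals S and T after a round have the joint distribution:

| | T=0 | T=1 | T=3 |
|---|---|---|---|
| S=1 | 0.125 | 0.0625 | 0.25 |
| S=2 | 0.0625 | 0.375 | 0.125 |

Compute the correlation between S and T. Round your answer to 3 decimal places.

-0.222

E[S] = 1.5625,  E[T] = 1.5625
E[ST] = 2.3125
Cov(S,T) = E[ST] − E[S]E[T] = 2.3125 − (1.5625)(1.5625) = -0.12890625
Var(S) = 0.24609375,  Var(T) = 1.37109375
ρ = -0.12890625 / √(0.24609375·1.37109375) ≈ -0.222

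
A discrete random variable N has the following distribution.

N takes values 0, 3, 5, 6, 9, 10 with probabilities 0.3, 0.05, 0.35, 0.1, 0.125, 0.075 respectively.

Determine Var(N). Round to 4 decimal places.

11.2844

E[N] = (0)(0.3) + (3)(0.05) + (5)(0.35) + (6)(0.1) + (9)(0.125) + (10)(0.075) = 4.375
E[N²] = (0)²(0.3) + (3)²(0.05) + (5)²(0.35) + (6)²(0.1) + (9)²(0.125) + (10)²(0.075) = 30.425
Var(N) = E[N²] − (E[N])² = 30.425 − (4.375)² = 11.284375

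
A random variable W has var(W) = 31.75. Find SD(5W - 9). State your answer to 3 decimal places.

28.174

var(5W - 9) = (5)²·31.75 = 793.75
SD(5W - 9) = √793.75 ≈ 28.174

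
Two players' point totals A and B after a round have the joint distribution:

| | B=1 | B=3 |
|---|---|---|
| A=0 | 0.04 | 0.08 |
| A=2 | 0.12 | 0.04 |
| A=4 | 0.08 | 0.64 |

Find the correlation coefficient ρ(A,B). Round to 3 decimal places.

0.351

E[A] = 3.2,  E[B] = 2.52
E[AB] = 8.48
cov(A,B) = E[AB] − E[A]E[B] = 8.48 − (3.2)(2.52) = 0.416
Var(A) = 1.92,  Var(B) = 0.7296
ρ = 0.416 / √(1.92·0.7296) ≈ 0.351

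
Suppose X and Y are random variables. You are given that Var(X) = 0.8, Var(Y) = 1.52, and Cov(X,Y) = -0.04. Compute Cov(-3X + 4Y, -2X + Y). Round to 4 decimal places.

11.3200

Cov(-3X + 4Y, -2X + Y) = (-3)(-2)Var(X) + (4)(1)Var(Y) + [(-3)(1) + (4)(-2)]Cov(X,Y)
= 6·0.8 + 4·1.52 + -11·-0.04 = 11.32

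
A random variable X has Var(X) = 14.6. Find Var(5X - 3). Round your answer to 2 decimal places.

Var(5X - 3) = (5)²·Var(X) = 25·14.6 = 365

365.00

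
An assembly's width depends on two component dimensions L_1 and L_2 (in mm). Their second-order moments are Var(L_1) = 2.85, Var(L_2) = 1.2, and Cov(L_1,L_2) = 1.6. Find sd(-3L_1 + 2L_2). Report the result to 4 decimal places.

Var(-3L_1 + 2L_2) = (-3)²·Var(L_1) + (2)²·Var(L_2) + 2·(-3)·(2)·Cov(L_1,L_2)
= 9·2.85 + 4·1.2 + -12·1.6 = 11.25
sd(-3L_1 + 2L_2) = √11.25 ≈ 3.3541

3.3541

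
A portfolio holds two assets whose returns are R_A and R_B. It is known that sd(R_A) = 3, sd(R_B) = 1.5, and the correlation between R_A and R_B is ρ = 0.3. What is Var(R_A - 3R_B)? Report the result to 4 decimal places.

Var(R_A) = (3)² = 9;  Var(R_B) = (1.5)² = 2.25
Cov(R_A,R_B) = ρ·sd(R_A)·sd(R_B) = 0.3·3·1.5 = 1.35
Var(R_A - 3R_B) = (1)²·Var(R_A) + (-3)²·Var(R_B) + 2·(1)·(-3)·Cov(R_A,R_B)
= 1·9 + 9·2.25 + -6·1.35 = 21.15

21.1500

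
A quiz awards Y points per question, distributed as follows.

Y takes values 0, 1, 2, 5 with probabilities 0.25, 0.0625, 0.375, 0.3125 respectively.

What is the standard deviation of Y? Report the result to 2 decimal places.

1.93

E[Y] = (0)(0.25) + (1)(0.0625) + (2)(0.375) + (5)(0.3125) = 2.375
E[Y²] = (0)²(0.25) + (1)²(0.0625) + (2)²(0.375) + (5)²(0.3125) = 9.375
Var(Y) = E[Y²] − (E[Y])² = 9.375 − (2.375)² = 3.734375
SD(Y) = √3.734375 ≈ 1.93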